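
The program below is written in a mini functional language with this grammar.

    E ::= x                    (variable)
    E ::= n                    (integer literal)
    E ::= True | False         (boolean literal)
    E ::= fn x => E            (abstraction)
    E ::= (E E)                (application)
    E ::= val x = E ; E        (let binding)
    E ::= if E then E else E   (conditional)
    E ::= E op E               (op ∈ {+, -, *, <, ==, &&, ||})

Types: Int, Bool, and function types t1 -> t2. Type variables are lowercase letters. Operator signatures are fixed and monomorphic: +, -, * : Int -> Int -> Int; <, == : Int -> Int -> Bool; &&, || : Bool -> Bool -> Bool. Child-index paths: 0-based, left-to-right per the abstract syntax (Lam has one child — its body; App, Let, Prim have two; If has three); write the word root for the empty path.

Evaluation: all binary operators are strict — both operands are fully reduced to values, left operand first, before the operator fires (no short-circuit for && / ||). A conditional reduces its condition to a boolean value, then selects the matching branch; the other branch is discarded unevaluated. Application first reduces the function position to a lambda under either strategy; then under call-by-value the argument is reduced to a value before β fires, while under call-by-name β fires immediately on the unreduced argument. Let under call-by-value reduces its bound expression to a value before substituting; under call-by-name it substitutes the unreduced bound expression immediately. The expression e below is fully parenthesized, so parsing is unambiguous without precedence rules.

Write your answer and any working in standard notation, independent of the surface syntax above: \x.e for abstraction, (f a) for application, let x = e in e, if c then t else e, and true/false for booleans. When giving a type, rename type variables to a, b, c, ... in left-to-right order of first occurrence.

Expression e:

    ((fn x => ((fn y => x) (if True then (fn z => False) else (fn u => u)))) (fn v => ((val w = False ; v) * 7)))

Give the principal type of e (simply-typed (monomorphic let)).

Derivation:
x : a
\y._ : b -> a
  unify Bool ~ Bool
\z._ : c -> Bool
u : d
\u._ : d -> d
  unify c -> Bool ~ d -> d
  unify c ~ d
  unify Bool ~ d
  unify b -> a ~ (Bool -> Bool) -> e
  unify b ~ Bool -> Bool
  unify a ~ e
_ _ : e
\x._ : e -> e
let w : Bool
v : f
  unify f ~ Int
  unify Int ~ Int
\v._ : Int -> Int
  unify e -> e ~ (Int -> Int) -> g
  unify e ~ Int -> Int
  unify Int -> Int ~ g
_ _ : Int -> Int

Answer: Int -> Int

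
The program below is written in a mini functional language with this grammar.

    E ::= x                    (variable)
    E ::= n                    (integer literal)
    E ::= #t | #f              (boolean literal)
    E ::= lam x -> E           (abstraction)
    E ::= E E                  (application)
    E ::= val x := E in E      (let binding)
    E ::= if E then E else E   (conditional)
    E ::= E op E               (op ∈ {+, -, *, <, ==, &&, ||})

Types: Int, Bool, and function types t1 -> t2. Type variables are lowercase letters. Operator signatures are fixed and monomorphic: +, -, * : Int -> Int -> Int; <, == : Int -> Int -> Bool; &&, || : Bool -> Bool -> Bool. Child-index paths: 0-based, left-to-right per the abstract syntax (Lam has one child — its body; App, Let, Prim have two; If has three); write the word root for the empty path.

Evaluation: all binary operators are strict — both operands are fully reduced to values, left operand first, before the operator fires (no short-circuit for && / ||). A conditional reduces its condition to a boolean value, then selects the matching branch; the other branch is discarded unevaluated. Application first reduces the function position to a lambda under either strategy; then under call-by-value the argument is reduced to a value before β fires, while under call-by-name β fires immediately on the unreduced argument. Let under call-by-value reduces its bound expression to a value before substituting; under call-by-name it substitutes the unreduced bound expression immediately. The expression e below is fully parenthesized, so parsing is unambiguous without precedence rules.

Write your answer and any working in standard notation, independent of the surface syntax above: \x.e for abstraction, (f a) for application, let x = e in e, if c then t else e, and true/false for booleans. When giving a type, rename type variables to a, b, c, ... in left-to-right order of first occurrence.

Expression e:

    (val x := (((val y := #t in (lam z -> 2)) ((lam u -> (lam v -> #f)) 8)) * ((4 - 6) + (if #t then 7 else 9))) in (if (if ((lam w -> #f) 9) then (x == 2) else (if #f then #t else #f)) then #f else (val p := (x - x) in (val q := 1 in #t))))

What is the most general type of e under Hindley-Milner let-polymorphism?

Answer: Bool

Trace:
let y : Bool
\z._ : a -> Int
\v._ : c -> Bool
\u._ : b -> c -> Bool
  unify b -> c -> Bool ~ Int -> d
  unify b ~ Int
  unify c -> Bool ~ d
_ _ : c -> Bool
  unify a -> Int ~ (c -> Bool) -> e
  unify a ~ c -> Bool
  unify Int ~ e
_ _ : Int
  unify Int ~ Int
  unify Int ~ Int
  unify Int ~ Int
  unify Int ~ Int
  unify Bool ~ Bool
  unify Int ~ Int
  unify Int ~ Int
  unify Int ~ Int
let x : Int
\w._ : f -> Bool
  unify f -> Bool ~ Int -> g
  unify f ~ Int
  unify Bool ~ g
_ _ : Bool
  unify Bool ~ Bool
x : Int
  unify Int ~ Int
  unify Int ~ Int
  unify Bool ~ Bool
  unify Bool ~ Bool
  unify Bool ~ Bool
  unify Bool ~ Bool
x : Int
  unify Int ~ Int
x : Int
  unify Int ~ Int
let p : Int
let q : Int
  unify Bool ~ Bool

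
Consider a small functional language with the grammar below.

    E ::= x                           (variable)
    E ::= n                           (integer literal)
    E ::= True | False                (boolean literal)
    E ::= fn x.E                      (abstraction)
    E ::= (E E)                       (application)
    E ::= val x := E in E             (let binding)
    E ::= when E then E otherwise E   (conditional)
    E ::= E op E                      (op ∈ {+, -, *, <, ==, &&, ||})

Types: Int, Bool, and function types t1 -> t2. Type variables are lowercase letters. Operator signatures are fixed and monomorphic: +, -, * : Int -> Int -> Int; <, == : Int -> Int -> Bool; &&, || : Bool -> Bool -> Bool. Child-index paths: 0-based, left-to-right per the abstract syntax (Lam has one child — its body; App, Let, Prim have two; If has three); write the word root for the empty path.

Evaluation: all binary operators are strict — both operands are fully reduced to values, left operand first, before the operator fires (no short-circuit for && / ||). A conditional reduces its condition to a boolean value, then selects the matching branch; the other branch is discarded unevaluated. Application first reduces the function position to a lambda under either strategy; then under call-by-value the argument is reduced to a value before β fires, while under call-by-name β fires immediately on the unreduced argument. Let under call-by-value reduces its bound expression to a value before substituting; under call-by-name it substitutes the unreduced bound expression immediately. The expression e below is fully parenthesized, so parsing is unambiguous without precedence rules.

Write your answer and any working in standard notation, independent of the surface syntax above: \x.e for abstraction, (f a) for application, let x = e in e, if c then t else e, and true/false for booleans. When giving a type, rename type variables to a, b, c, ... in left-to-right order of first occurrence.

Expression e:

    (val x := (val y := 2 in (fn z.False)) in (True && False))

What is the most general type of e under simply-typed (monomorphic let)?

Working:
let y : Int
\z._ : a -> Bool
let x : a -> Bool
  unify Bool ~ Bool
  unify Bool ~ Bool

Answer: Bool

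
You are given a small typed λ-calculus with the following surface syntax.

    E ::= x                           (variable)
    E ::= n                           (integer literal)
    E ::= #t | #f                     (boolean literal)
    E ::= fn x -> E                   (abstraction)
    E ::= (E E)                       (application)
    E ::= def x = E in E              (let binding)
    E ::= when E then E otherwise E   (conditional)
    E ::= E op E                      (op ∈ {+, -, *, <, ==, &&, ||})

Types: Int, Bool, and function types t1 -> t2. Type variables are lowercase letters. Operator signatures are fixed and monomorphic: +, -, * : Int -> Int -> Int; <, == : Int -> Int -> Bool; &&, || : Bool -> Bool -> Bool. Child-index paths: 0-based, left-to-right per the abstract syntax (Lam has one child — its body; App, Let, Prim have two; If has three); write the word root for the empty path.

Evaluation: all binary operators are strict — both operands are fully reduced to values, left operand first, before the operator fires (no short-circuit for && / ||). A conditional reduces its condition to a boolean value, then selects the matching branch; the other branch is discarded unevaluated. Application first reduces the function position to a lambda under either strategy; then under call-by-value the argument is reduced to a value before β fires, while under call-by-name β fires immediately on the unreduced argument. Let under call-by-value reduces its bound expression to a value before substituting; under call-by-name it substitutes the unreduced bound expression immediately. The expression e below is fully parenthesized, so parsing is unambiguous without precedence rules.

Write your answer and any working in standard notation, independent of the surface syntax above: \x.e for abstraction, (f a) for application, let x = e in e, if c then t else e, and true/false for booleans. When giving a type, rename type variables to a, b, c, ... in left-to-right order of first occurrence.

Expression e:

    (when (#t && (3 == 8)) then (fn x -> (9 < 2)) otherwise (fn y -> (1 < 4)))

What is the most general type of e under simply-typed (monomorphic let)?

Answer: a -> Bool

Working:
  unify Bool ~ Bool
  unify Int ~ Int
  unify Int ~ Int
  unify Bool ~ Bool
  unify Bool ~ Bool
  unify Int ~ Int
  unify Int ~ Int
\x._ : a -> Bool
  unify Int ~ Int
  unify Int ~ Int
\y._ : b -> Bool
  unify a -> Bool ~ b -> Bool
  unify a ~ b
  unify Bool ~ Bool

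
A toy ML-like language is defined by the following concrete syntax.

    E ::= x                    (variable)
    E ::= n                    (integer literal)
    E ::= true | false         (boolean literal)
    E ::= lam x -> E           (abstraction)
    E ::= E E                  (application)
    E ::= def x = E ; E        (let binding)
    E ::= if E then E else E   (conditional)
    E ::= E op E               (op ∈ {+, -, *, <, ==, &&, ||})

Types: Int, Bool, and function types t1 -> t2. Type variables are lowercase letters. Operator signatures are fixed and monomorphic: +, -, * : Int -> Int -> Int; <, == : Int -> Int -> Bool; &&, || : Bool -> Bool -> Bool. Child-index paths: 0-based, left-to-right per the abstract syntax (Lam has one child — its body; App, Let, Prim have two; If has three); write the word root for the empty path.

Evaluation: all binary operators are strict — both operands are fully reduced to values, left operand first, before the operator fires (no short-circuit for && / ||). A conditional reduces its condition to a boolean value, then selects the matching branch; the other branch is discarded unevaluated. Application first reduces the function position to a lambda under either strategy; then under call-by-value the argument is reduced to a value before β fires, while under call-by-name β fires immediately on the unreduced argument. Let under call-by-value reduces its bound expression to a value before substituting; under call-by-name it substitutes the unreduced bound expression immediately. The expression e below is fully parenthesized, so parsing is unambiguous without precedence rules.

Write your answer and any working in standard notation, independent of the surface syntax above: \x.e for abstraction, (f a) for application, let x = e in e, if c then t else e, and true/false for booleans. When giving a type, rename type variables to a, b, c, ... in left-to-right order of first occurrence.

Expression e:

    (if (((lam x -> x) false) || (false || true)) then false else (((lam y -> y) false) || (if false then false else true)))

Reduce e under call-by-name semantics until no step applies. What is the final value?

Answer: false

Derivation:
step 0: (if (((\x.x) false) || (false || true)) then false else (((\y.y) false) || (if false then false else true)))
step 1: [beta@0.0] (if (false || (false || true)) then false else (((\y.y) false) || (if false then false else true)))
step 2: [delta@0.1] (if (false || true) then false else (((\y.y) false) || (if false then false else true)))
step 3: [delta@0] (if true then false else (((\y.y) false) || (if false then false else true)))
step 4: [if@root] false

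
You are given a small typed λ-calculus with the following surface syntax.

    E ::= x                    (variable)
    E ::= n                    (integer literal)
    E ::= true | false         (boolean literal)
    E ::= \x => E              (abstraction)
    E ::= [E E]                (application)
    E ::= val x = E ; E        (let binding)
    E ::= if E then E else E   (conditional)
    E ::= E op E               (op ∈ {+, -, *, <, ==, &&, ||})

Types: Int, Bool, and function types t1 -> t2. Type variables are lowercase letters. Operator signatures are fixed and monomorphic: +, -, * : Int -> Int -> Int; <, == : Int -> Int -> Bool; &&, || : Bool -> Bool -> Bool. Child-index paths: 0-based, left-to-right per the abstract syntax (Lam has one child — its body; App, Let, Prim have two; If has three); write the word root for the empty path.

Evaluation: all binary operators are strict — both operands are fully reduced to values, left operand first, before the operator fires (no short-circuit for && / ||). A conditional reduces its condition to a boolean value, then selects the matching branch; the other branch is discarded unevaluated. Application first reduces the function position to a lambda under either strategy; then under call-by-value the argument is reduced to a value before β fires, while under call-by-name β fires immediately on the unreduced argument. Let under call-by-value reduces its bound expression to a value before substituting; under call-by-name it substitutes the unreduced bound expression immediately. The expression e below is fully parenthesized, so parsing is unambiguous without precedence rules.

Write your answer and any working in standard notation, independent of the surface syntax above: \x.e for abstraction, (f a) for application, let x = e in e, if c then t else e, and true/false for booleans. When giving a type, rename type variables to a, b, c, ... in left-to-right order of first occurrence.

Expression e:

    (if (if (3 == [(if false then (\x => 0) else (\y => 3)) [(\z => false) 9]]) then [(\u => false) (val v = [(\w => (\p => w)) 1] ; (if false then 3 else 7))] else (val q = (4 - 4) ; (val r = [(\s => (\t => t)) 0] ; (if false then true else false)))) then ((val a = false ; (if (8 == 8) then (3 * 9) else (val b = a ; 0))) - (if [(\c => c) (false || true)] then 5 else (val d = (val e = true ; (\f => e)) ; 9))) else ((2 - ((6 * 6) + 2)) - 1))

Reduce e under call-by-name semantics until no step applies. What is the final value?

Derivation:
step 0: (if (if (3 == ((if false then (\x.0) else (\y.3)) ((\z.false) 9))) then ((\u.false) (let v = ((\w.(\p.w)) 1) in (if false then 3 else 7))) else (let q = (4 - 4) in (let r = ((\s.(\t.t)) 0) in (if false then true else false)))) then ((let a = false in (if (8 == 8) then (3 * 9) else (let b = a in 0))) - (if ((\c.c) (false || true)) then 5 else (let d = (let e = true in (\f.e)) in 9))) else ((2 - ((6 * 6) + 2)) - 1))
step 1: [if@0.0.1.0] (if (if (3 == ((\y.3) ((\z.false) 9))) then ((\u.false) (let v = ((\w.(\p.w)) 1) in (if false then 3 else 7))) else (let q = (4 - 4) in (let r = ((\s.(\t.t)) 0) in (if false then true else false)))) then ((let a = false in (if (8 == 8) then (3 * 9) else (let b = a in 0))) - (if ((\c.c) (false || true)) then 5 else (let d = (let e = true in (\f.e)) in 9))) else ((2 - ((6 * 6) + 2)) - 1))
step 2: [beta@0.0.1] (if (if (3 == 3) then ((\u.false) (let v = ((\w.(\p.w)) 1) in (if false then 3 else 7))) else (let q = (4 - 4) in (let r = ((\s.(\t.t)) 0) in (if false then true else false)))) then ((let a = false in (if (8 == 8) then (3 * 9) else (let b = a in 0))) - (if ((\c.c) (false || true)) then 5 else (let d = (let e = true in (\f.e)) in 9))) else ((2 - ((6 * 6) + 2)) - 1))
step 3: [delta@0.0] (if (if true then ((\u.false) (let v = ((\w.(\p.w)) 1) in (if false then 3 else 7))) else (let q = (4 - 4) in (let r = ((\s.(\t.t)) 0) in (if false then true else false)))) then ((let a = false in (if (8 == 8) then (3 * 9) else (let b = a in 0))) - (if ((\c.c) (false || true)) then 5 else (let d = (let e = true in (\f.e)) in 9))) else ((2 - ((6 * 6) + 2)) - 1))
step 4: [if@0] (if ((\u.false) (let v = ((\w.(\p.w)) 1) in (if false then 3 else 7))) then ((let a = false in (if (8 == 8) then (3 * 9) else (let b = a in 0))) - (if ((\c.c) (false || true)) then 5 else (let d = (let e = true in (\f.e)) in 9))) else ((2 - ((6 * 6) + 2)) - 1))
step 5: [beta@0] (if false then ((let a = false in (if (8 == 8) then (3 * 9) else (let b = a in 0))) - (if ((\c.c) (false || true)) then 5 else (let d = (let e = true in (\f.e)) in 9))) else ((2 - ((6 * 6) + 2)) - 1))
step 6: [if@root] ((2 - ((6 * 6) + 2)) - 1)
step 7: [delta@0.1.0] ((2 - (36 + 2)) - 1)
step 8: [delta@0.1] ((2 - 38) - 1)
step 9: [delta@0] (-36 - 1)
step 10: [delta@root] -37

Answer: -37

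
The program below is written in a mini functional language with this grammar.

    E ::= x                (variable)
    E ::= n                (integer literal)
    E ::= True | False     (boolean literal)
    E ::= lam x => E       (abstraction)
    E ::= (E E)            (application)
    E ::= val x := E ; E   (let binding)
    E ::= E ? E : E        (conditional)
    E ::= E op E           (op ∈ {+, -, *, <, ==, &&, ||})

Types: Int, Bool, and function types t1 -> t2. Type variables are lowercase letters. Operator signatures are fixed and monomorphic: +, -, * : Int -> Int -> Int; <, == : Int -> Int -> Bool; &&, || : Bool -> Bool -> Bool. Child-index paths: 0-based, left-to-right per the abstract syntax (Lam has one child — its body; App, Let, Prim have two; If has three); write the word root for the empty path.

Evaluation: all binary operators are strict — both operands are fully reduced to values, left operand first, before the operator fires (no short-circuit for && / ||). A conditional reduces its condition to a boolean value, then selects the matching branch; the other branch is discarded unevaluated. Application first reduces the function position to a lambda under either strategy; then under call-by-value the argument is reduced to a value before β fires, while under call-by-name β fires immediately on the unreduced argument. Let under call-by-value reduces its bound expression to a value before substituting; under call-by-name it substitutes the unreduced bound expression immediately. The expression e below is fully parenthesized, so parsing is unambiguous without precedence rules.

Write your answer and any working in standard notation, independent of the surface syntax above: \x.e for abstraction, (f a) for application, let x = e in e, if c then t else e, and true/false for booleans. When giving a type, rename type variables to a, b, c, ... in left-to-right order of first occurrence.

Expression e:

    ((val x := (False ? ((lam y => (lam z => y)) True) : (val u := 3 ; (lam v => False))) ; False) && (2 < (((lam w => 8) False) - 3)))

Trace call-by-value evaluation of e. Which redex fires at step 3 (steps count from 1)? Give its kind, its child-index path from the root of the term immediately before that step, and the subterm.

Answer: let at 0 : (let x = (\v.false) in false)

Trace:
step 0: ((let x = (if false then ((\y.(\z.y)) true) else (let u = 3 in (\v.false))) in false) && (2 < (((\w.8) false) - 3)))
step 1: [if@0.0] ((let x = (let u = 3 in (\v.false)) in false) && (2 < (((\w.8) false) - 3)))
step 2: [let@0.0] ((let x = (\v.false) in false) && (2 < (((\w.8) false) - 3)))
step 3: [let@0] (false && (2 < (((\w.8) false) - 3)))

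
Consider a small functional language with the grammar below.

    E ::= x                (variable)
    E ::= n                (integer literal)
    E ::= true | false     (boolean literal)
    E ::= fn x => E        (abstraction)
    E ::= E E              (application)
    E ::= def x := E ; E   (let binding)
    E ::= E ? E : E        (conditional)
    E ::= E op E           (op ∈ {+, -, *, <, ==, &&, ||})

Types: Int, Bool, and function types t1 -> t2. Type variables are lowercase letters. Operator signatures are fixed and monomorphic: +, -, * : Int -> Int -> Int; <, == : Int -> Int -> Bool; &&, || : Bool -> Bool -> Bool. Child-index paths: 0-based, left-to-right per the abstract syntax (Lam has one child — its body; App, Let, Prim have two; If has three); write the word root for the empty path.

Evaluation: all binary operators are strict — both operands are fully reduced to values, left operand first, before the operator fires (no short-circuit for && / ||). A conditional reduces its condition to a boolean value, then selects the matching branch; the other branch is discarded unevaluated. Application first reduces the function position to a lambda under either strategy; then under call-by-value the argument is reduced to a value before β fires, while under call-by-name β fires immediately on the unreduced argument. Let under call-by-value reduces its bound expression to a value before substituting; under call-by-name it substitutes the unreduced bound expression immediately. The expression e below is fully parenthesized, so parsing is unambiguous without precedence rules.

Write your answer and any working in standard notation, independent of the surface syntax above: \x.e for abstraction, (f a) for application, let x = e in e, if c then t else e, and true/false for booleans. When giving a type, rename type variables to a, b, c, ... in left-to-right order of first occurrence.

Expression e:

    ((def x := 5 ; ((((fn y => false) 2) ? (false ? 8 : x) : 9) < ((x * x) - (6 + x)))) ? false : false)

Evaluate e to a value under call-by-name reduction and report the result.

Answer: false

Trace:
step 0: (if (let x = 5 in ((if ((\y.false) 2) then (if false then 8 else x) else 9) < ((x * x) - (6 + x)))) then false else false)
step 1: [let@0] (if ((if ((\y.false) 2) then (if false then 8 else 5) else 9) < ((5 * 5) - (6 + 5))) then false else false)
step 2: [beta@0.0.0] (if ((if false then (if false then 8 else 5) else 9) < ((5 * 5) - (6 + 5))) then false else false)
step 3: [if@0.0] (if (9 < ((5 * 5) - (6 + 5))) then false else false)
step 4: [delta@0.1.0] (if (9 < (25 - (6 + 5))) then false else false)
step 5: [delta@0.1.1] (if (9 < (25 - 11)) then false else false)
step 6: [delta@0.1] (if (9 < 14) then false else false)
step 7: [delta@0] (if true then false else false)
step 8: [if@root] false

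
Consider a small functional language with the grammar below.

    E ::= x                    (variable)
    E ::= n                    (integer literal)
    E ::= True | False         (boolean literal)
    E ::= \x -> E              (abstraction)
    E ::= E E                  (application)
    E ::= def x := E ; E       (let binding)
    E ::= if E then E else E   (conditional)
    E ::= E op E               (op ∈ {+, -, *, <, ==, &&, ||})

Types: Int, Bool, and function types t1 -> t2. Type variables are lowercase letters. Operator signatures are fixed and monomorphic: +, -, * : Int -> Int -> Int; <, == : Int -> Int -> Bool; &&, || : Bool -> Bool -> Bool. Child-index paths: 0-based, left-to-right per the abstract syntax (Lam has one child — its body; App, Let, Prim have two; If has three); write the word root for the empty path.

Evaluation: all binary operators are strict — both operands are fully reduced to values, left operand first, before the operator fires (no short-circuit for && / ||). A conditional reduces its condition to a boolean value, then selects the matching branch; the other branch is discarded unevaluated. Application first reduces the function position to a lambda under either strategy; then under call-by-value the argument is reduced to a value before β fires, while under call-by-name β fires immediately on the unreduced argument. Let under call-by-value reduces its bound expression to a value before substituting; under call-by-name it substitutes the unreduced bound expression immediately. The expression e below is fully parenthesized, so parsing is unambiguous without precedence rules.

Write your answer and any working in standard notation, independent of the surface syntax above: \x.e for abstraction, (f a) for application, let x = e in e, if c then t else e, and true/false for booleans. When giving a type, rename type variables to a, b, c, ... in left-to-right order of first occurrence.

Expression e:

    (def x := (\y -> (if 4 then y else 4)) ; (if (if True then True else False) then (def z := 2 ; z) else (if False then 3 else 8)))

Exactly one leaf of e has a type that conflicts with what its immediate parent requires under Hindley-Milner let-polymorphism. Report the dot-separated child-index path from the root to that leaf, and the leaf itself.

Answer: 0.0.0 : 4

Derivation:
  unify Int ~ Bool
  FAIL: mismatch Int ~ Bool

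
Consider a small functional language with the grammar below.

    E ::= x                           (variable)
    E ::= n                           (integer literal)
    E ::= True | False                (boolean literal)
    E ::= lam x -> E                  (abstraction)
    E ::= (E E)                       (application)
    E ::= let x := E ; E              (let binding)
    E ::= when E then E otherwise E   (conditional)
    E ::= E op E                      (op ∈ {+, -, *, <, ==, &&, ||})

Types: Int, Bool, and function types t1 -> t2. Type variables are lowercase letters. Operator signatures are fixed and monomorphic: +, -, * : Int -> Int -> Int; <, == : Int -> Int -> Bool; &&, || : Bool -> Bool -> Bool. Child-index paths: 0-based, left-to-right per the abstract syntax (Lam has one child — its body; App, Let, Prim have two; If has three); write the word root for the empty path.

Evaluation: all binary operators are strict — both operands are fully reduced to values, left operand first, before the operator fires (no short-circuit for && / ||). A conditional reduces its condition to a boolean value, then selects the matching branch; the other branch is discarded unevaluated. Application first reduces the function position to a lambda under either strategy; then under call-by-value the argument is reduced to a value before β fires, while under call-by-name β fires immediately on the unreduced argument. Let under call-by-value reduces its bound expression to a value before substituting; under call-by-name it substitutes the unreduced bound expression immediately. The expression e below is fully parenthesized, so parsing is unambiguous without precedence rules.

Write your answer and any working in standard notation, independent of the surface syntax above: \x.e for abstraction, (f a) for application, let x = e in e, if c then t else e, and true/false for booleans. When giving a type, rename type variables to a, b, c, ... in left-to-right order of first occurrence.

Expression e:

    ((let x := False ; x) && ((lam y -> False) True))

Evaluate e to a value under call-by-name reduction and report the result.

Answer: false

Trace:
step 0: ((let x = false in x) && ((\y.false) true))
step 1: [let@0] (false && ((\y.false) true))
step 2: [beta@1] (false && false)
step 3: [delta@root] false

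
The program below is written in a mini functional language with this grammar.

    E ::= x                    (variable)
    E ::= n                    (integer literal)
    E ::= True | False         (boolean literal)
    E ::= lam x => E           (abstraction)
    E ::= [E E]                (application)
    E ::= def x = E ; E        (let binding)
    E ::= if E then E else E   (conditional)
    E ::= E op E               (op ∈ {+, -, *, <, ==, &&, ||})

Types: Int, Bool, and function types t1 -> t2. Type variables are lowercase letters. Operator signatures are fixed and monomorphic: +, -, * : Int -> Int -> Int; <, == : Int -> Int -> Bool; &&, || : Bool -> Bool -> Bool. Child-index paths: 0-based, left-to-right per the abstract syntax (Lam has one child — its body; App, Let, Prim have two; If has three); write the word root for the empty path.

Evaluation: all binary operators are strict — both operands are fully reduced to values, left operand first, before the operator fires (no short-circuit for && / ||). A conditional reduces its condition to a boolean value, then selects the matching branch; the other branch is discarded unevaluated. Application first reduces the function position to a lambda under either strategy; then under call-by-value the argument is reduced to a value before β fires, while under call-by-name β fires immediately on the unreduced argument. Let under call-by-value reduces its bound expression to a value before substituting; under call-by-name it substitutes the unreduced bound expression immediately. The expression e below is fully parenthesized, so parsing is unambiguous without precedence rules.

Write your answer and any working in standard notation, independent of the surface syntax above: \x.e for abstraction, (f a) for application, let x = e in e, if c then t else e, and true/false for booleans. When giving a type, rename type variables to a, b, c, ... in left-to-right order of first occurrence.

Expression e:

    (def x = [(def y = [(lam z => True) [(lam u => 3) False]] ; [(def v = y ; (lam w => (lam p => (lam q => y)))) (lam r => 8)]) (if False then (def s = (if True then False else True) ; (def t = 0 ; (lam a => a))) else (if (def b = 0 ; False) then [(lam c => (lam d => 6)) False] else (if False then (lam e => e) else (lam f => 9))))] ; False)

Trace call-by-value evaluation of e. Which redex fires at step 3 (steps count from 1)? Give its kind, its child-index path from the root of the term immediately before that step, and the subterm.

Answer: let at 0.0 : (let y = true in ((let v = y in (\w.(\p.(\q.y)))) (\r.8)))

Trace:
step 0: (let x = ((let y = ((\z.true) ((\u.3) false)) in ((let v = y in (\w.(\p.(\q.y)))) (\r.8))) (if false then (let s = (if true then false else true) in (let t = 0 in (\a.a))) else (if (let b = 0 in false) then ((\c.(\d.6)) false) else (if false then (\e.e) else (\f.9))))) in false)
step 1: [beta@0.0.0.1] (let x = ((let y = ((\z.true) 3) in ((let v = y in (\w.(\p.(\q.y)))) (\r.8))) (if false then (let s = (if true then false else true) in (let t = 0 in (\a.a))) else (if (let b = 0 in false) then ((\c.(\d.6)) false) else (if false then (\e.e) else (\f.9))))) in false)
step 2: [beta@0.0.0] (let x = ((let y = true in ((let v = y in (\w.(\p.(\q.y)))) (\r.8))) (if false then (let s = (if true then false else true) in (let t = 0 in (\a.a))) else (if (let b = 0 in false) then ((\c.(\d.6)) false) else (if false then (\e.e) else (\f.9))))) in false)
step 3: [let@0.0] (let x = (((let v = true in (\w.(\p.(\q.true)))) (\r.8)) (if false then (let s = (if true then false else true) in (let t = 0 in (\a.a))) else (if (let b = 0 in false) then ((\c.(\d.6)) false) else (if false then (\e.e) else (\f.9))))) in false)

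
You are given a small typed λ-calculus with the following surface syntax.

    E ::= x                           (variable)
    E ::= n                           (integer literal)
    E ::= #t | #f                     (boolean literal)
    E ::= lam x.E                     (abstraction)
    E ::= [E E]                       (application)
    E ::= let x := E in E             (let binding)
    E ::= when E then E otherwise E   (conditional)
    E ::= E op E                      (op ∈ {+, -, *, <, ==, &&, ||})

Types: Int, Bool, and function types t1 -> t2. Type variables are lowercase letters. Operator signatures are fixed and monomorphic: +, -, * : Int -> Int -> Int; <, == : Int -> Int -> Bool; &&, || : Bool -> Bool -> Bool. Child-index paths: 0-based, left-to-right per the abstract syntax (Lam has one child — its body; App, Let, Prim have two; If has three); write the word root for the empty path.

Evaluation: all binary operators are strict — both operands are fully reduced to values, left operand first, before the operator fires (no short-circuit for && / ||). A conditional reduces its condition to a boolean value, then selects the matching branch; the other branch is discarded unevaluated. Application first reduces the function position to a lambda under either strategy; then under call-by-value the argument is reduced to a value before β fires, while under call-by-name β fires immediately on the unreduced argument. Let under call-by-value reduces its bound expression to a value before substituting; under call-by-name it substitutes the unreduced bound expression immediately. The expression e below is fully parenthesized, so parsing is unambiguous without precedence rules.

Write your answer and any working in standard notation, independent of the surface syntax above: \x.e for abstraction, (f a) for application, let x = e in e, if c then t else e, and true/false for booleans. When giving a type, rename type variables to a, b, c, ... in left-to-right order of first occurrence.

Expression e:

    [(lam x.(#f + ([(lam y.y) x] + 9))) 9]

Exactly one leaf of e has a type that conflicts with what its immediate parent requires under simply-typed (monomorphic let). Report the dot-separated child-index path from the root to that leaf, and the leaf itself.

Working:
  unify Bool ~ Int
  FAIL: mismatch Bool ~ Int

Answer: 0.0.0 : false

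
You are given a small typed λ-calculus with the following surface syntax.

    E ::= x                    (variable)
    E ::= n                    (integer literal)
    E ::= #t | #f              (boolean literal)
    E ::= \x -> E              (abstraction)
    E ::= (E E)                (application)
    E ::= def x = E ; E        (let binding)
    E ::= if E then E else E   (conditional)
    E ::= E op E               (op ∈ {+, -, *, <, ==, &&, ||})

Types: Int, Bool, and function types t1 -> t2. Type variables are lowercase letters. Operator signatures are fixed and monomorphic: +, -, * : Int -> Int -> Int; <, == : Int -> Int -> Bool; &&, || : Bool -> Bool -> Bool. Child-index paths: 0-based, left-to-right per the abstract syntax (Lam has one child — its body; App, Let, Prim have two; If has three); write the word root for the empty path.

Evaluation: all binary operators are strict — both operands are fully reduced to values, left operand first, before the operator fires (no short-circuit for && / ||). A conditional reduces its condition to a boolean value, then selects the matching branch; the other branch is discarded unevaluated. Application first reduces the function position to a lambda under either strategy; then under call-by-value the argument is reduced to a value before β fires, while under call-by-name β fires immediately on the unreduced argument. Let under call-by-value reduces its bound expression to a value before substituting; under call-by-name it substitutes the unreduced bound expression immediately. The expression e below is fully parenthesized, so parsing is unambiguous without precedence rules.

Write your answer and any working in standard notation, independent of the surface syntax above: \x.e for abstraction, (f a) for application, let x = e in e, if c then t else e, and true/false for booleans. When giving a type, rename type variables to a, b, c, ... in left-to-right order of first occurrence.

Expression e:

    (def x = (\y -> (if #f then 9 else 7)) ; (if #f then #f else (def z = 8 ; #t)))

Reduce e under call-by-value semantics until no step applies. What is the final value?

Trace:
step 0: (let x = (\y.(if false then 9 else 7)) in (if false then false else (let z = 8 in true)))
step 1: [let@root] (if false then false else (let z = 8 in true))
step 2: [if@root] (let z = 8 in true)
step 3: [let@root] true

Answer: true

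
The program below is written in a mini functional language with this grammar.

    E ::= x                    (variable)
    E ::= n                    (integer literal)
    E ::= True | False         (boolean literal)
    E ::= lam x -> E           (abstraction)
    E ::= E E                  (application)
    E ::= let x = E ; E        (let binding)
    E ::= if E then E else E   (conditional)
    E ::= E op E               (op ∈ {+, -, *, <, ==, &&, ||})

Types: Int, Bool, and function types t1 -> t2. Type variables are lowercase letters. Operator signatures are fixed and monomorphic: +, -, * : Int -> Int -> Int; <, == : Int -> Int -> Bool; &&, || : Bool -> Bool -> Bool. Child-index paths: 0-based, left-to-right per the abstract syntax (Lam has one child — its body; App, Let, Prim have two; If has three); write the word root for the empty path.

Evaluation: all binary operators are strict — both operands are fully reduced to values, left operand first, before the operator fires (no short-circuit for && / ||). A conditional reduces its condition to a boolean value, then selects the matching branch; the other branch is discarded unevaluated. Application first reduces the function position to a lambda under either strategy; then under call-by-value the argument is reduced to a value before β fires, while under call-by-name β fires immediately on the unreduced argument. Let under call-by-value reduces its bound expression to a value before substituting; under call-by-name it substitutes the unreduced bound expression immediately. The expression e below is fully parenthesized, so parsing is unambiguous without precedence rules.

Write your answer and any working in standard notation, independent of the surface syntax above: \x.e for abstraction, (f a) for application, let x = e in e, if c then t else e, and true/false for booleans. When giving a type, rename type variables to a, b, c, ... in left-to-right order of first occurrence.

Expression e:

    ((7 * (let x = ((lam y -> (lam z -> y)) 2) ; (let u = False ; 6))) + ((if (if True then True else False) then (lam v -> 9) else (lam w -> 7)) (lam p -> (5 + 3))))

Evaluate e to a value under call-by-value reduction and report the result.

Answer: 51

Trace:
step 0: ((7 * (let x = ((\y.(\z.y)) 2) in (let u = false in 6))) + ((if (if true then true else false) then (\v.9) else (\w.7)) (\p.(5 + 3))))
step 1: [beta@0.1.0] ((7 * (let x = (\z.2) in (let u = false in 6))) + ((if (if true then true else false) then (\v.9) else (\w.7)) (\p.(5 + 3))))
step 2: [let@0.1] ((7 * (let u = false in 6)) + ((if (if true then true else false) then (\v.9) else (\w.7)) (\p.(5 + 3))))
step 3: [let@0.1] ((7 * 6) + ((if (if true then true else false) then (\v.9) else (\w.7)) (\p.(5 + 3))))
step 4: [delta@0] (42 + ((if (if true then true else false) then (\v.9) else (\w.7)) (\p.(5 + 3))))
step 5: [if@1.0.0] (42 + ((if true then (\v.9) else (\w.7)) (\p.(5 + 3))))
step 6: [if@1.0] (42 + ((\v.9) (\p.(5 + 3))))
step 7: [beta@1] (42 + 9)
step 8: [delta@root] 51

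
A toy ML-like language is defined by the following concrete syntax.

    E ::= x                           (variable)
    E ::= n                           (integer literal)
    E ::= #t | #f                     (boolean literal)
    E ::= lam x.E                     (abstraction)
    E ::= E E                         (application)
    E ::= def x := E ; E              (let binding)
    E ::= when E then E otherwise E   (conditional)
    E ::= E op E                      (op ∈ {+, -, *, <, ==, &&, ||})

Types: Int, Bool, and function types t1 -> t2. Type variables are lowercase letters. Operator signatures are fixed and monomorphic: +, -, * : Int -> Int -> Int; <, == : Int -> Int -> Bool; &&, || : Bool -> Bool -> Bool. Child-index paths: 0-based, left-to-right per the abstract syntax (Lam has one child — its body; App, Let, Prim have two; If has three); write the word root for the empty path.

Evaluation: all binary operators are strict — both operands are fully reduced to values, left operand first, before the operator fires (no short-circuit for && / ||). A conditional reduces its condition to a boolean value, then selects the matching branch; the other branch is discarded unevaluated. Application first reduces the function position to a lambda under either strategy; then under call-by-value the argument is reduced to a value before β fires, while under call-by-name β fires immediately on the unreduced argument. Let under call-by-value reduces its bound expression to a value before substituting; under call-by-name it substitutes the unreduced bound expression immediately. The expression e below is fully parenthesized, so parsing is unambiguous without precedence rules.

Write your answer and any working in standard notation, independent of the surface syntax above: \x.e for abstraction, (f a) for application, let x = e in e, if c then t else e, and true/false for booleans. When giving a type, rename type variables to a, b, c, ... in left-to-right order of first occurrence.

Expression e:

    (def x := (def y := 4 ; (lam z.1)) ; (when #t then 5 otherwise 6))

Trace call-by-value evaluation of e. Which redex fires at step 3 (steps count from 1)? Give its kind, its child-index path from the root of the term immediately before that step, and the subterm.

Answer: if at root : (if true then 5 else 6)

Derivation:
step 0: (let x = (let y = 4 in (\z.1)) in (if true then 5 else 6))
step 1: [let@0] (let x = (\z.1) in (if true then 5 else 6))
step 2: [let@root] (if true then 5 else 6)
step 3: [if@root] 5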